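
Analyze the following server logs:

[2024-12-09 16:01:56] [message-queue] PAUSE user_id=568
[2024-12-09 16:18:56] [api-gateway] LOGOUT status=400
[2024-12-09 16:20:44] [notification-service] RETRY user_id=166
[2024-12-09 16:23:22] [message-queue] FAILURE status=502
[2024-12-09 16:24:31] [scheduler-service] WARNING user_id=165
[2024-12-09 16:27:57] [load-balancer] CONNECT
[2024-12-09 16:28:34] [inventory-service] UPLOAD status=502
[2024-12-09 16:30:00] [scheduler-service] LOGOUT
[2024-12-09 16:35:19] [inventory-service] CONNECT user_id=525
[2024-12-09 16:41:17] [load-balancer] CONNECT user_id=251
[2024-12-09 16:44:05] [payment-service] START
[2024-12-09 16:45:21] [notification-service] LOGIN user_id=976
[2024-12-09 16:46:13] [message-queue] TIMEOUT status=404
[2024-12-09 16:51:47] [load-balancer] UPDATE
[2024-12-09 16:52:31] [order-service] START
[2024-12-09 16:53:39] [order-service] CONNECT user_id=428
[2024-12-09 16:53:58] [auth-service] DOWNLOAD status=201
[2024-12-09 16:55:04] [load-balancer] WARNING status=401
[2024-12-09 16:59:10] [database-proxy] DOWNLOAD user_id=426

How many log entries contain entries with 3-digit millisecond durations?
0

To find matching entries:

1. Pattern to match: entries with 3-digit millisecond durations
2. Scan each log entry for the pattern
3. Count matches: 0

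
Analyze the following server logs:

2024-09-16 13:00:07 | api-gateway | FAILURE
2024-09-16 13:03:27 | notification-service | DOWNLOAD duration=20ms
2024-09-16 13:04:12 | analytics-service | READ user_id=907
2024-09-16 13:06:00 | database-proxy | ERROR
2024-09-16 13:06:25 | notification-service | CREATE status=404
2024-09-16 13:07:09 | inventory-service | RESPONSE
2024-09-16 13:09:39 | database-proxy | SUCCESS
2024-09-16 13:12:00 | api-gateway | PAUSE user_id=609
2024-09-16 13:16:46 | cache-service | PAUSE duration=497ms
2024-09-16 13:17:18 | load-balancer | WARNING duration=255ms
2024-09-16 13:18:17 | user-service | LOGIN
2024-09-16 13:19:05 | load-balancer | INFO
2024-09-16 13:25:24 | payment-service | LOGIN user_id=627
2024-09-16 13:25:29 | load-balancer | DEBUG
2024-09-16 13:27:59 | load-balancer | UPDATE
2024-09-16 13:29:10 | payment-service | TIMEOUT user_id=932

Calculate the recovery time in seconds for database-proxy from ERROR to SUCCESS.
219

To calculate recovery time:

1. Find ERROR event for database-proxy: 2024-09-16 13:06:00
2. Find next SUCCESS event for database-proxy: 2024-09-16 13:09:39
3. Recovery time: 2024-09-16 13:09:39 - 2024-09-16 13:06:00 = 219 seconds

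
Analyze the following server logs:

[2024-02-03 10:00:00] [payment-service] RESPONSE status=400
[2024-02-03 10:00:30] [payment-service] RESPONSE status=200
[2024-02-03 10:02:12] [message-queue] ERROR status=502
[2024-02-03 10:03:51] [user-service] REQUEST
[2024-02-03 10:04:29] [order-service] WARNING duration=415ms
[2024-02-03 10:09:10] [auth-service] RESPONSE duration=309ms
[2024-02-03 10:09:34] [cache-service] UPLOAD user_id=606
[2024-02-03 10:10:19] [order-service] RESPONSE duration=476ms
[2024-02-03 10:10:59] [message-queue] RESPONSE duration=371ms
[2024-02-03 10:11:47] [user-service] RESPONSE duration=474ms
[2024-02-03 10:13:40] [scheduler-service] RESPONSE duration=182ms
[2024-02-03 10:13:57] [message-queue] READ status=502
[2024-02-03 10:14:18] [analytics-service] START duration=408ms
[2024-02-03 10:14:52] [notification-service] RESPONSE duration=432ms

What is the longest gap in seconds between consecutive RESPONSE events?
520

To find the longest gap:

1. Extract all RESPONSE events in chronological order
2. Calculate time differences between consecutive events
3. Find the maximum difference
4. Longest gap: 520 seconds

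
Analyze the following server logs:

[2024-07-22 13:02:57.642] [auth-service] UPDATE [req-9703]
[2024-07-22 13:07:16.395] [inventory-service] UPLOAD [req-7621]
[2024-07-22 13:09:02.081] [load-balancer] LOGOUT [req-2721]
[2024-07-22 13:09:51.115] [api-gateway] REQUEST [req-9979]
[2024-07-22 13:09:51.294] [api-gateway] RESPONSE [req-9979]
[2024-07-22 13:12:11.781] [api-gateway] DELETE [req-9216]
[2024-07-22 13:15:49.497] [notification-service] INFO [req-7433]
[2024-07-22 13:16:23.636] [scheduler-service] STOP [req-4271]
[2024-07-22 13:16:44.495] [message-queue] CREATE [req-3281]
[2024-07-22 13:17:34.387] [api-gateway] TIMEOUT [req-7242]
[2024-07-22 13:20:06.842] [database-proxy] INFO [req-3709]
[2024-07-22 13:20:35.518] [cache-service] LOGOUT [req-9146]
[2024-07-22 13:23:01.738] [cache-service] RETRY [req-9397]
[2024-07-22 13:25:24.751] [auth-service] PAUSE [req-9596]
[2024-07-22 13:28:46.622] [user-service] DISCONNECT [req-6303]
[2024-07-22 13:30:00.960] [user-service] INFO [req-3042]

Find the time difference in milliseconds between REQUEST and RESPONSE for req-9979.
179

To calculate latency:

1. Find REQUEST with id req-9979: 2024-07-22 13:09:51.115
2. Find RESPONSE with id req-9979: 2024-07-22 13:09:51.294
3. Latency: 2024-07-22 13:09:51.294 - 2024-07-22 13:09:51.115 = 179ms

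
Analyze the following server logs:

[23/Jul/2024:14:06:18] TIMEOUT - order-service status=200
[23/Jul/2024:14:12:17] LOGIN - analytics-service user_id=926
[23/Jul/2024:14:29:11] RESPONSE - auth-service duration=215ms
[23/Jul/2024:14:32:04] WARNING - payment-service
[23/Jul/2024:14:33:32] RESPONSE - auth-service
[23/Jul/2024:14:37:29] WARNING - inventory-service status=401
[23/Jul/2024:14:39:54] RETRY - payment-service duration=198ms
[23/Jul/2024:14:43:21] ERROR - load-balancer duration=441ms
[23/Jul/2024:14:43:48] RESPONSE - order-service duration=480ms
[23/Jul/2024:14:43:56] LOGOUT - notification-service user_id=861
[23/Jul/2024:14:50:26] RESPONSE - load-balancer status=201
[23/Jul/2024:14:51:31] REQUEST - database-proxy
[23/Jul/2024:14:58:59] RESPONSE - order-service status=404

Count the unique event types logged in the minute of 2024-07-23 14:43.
3

To count unique event types:

1. Filter events in the minute starting at 2024-07-23 14:43
2. Extract event types from matching entries
3. Count unique types: 3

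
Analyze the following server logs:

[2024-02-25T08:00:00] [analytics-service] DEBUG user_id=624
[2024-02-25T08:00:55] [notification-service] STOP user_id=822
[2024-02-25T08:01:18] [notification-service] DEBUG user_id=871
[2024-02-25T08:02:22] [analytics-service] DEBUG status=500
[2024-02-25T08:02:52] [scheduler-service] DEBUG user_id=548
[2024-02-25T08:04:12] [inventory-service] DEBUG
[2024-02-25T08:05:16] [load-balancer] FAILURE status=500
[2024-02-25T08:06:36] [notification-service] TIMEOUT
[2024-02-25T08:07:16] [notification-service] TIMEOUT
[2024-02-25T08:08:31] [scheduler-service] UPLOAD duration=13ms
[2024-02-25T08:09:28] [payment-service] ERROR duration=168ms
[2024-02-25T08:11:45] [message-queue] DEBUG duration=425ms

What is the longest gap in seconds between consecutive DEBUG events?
453

To find the longest gap:

1. Extract all DEBUG events in chronological order
2. Calculate time differences between consecutive events
3. Find the maximum difference
4. Longest gap: 453 seconds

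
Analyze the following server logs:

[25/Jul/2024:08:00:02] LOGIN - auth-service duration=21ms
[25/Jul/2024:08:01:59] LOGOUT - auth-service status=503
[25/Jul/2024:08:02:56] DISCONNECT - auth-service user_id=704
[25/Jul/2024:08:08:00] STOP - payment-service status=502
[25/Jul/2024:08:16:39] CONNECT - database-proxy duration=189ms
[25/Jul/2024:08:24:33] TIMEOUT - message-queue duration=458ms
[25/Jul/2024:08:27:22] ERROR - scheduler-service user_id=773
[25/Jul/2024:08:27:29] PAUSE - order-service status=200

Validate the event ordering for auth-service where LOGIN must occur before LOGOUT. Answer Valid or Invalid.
Valid

To validate ordering:

1. Required order: LOGIN → LOGOUT
2. Rule: LOGIN must occur before LOGOUT
3. Check actual order of events for auth-service
4. Result: Valid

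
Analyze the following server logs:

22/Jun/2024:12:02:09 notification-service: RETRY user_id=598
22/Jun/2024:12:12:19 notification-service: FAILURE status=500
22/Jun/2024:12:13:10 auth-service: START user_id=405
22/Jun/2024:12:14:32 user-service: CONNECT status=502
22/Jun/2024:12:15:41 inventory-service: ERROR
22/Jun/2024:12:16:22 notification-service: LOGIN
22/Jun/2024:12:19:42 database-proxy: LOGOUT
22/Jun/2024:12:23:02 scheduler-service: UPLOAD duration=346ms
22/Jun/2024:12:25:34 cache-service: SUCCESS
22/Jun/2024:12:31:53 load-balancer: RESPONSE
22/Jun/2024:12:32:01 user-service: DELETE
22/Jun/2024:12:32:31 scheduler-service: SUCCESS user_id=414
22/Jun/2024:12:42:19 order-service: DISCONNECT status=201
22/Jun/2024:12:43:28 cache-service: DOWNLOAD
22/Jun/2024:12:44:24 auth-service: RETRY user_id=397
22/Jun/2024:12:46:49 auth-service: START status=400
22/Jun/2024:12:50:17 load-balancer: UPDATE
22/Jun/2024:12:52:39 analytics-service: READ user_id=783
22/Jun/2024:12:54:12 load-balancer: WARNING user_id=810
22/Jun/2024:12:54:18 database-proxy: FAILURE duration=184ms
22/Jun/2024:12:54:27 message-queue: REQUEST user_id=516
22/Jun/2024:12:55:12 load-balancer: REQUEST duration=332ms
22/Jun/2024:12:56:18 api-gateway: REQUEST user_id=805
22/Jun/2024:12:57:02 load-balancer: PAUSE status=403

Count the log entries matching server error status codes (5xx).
2

To find matching entries:

1. Pattern to match: server error status codes (5xx)
2. Scan each log entry for the pattern
3. Count matches: 2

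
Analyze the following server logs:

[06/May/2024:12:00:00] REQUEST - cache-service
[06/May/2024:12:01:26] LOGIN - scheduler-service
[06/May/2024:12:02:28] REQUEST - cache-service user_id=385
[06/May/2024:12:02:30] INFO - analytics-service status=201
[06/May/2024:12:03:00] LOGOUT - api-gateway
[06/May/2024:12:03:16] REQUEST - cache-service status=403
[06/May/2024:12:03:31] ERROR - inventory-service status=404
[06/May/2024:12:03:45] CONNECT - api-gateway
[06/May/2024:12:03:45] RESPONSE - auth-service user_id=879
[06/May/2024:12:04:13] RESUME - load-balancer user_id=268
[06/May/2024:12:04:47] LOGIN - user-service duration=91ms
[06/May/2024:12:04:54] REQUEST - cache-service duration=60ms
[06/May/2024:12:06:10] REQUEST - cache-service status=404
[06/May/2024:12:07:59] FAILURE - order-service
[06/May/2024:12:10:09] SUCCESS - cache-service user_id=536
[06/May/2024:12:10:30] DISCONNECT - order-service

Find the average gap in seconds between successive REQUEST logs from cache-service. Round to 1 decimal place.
92.5

To calculate average interval:

1. Find all REQUEST events for cache-service in order
2. Calculate time gaps between consecutive events
3. Compute mean of gaps: 370 / 4 = 92.5 seconds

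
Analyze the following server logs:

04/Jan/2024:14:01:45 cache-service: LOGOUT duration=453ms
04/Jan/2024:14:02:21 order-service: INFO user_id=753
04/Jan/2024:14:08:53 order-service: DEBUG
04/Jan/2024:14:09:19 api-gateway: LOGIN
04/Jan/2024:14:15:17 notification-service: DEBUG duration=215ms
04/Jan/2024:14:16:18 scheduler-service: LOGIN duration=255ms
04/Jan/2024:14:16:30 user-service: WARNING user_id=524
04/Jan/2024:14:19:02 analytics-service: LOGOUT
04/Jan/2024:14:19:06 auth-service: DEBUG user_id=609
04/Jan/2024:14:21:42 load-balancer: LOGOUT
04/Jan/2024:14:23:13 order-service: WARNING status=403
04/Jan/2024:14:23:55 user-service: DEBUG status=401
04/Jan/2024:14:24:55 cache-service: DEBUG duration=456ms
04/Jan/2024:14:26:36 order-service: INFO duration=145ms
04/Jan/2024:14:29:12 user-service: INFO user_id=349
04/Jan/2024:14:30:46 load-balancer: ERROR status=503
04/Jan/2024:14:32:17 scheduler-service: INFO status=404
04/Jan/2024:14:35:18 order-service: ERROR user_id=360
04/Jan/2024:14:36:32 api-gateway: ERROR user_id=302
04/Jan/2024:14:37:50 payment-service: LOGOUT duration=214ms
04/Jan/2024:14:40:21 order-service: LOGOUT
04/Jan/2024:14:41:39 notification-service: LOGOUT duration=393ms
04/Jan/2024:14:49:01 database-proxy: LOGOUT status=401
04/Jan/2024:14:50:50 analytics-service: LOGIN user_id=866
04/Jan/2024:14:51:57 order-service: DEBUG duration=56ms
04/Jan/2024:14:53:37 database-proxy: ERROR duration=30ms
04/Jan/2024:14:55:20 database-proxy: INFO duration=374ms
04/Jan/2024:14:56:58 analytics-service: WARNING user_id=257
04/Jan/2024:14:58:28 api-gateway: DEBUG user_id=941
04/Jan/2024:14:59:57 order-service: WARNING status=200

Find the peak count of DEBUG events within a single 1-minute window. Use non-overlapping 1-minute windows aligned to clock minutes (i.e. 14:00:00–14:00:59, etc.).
1

To find the burst window:

1. Divide the log period into non-overlapping 1-minute windows starting at 14:00
2. Count DEBUG events in each window
3. Find the window with maximum count
4. Maximum events in a window: 1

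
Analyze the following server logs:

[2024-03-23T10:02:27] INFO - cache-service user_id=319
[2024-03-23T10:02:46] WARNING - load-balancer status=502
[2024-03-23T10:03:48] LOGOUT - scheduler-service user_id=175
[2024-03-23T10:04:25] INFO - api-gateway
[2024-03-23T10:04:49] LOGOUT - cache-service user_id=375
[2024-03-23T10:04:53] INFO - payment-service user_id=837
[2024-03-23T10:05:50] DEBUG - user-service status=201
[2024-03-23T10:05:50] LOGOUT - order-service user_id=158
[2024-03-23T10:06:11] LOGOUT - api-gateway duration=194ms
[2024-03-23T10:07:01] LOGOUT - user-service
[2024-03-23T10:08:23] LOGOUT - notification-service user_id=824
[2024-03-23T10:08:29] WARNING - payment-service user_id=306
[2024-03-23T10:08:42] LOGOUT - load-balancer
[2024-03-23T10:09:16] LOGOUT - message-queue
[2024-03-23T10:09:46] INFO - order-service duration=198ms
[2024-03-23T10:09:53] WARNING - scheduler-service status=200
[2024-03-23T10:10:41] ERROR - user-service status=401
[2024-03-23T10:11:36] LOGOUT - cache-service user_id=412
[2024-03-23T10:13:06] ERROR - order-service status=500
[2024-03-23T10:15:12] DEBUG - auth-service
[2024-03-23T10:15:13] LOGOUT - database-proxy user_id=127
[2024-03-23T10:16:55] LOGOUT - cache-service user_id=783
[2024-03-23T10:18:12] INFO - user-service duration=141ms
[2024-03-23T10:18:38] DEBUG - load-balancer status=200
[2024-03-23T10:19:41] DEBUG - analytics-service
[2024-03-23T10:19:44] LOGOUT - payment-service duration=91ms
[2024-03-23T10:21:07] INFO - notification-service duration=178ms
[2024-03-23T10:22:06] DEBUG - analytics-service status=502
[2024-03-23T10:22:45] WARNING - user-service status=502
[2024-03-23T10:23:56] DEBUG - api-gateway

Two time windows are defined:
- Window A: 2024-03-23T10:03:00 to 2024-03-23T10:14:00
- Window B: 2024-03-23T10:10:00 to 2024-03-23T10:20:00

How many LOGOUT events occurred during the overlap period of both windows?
1

To find overlap events:

1. Window A: 2024-03-23T10:03:00 to 2024-03-23T10:14:00
2. Window B: 2024-03-23T10:10:00 to 2024-03-23T10:20:00
3. Overlap period: 2024-03-23T10:10:00 to 2024-03-23T10:14:00
4. Count LOGOUT events in overlap: 1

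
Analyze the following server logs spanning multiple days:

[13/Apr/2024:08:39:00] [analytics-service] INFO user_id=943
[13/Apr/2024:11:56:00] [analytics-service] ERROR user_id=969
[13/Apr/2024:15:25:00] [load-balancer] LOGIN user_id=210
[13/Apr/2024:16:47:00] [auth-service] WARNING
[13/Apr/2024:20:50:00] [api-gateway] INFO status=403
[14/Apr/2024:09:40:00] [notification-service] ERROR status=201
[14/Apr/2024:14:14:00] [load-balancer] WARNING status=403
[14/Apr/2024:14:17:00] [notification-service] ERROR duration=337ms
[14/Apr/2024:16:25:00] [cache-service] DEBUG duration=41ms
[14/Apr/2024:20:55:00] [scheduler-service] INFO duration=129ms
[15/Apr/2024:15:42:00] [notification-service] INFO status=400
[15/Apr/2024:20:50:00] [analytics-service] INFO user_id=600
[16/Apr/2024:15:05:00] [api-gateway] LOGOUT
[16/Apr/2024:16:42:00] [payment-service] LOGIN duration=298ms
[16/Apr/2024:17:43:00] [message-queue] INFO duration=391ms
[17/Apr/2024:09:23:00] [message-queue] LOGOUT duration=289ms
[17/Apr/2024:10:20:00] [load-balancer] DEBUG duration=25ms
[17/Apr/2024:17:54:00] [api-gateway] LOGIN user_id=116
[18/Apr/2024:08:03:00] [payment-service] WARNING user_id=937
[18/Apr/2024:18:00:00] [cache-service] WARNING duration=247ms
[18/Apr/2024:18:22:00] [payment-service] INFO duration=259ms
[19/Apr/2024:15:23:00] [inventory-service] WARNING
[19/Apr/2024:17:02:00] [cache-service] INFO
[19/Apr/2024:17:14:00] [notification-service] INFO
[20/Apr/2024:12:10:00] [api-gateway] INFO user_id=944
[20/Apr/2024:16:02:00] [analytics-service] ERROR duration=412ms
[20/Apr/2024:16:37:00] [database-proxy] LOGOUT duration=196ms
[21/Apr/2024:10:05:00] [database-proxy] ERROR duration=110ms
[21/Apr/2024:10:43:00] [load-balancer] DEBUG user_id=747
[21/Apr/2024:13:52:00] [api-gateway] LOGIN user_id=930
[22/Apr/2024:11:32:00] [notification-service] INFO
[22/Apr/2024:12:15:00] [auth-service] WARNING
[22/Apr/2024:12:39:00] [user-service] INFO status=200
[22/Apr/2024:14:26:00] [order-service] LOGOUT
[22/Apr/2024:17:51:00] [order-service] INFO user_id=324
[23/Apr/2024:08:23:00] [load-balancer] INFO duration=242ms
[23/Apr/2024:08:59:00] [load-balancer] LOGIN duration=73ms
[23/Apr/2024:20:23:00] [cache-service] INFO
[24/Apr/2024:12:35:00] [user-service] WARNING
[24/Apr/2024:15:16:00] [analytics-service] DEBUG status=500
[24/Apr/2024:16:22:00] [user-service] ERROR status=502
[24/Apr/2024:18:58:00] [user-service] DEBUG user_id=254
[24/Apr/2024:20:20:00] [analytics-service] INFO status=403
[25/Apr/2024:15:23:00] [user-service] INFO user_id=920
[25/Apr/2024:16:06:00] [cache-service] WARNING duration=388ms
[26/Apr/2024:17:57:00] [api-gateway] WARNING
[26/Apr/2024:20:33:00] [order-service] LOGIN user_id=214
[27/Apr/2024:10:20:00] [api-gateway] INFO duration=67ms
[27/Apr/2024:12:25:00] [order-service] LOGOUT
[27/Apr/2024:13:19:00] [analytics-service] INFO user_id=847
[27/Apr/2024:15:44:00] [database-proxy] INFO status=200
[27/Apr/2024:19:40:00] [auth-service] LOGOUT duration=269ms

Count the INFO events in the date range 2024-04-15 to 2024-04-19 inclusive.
6

To filter by date range:

1. Date range: 2024-04-15 through 2024-04-19, both dates inclusive
2. Filter for INFO events whose date falls in this range
3. Count matching events: 6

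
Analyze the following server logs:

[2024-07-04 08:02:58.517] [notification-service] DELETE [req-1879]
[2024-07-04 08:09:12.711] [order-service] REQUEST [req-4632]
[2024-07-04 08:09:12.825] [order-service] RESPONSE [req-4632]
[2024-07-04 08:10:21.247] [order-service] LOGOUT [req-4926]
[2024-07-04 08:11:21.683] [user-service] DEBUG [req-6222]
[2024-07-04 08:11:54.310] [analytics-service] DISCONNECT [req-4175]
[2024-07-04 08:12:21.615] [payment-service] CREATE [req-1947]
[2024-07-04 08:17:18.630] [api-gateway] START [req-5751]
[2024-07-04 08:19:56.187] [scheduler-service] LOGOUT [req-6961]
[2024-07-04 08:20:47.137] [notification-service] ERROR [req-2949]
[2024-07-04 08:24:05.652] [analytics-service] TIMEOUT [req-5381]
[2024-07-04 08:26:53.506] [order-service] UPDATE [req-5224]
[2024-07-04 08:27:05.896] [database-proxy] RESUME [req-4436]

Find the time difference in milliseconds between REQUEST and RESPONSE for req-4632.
114

To calculate latency:

1. Find REQUEST with id req-4632: 2024-07-04 08:09:12.711
2. Find RESPONSE with id req-4632: 2024-07-04 08:09:12.825
3. Latency: 2024-07-04 08:09:12.825 - 2024-07-04 08:09:12.711 = 114ms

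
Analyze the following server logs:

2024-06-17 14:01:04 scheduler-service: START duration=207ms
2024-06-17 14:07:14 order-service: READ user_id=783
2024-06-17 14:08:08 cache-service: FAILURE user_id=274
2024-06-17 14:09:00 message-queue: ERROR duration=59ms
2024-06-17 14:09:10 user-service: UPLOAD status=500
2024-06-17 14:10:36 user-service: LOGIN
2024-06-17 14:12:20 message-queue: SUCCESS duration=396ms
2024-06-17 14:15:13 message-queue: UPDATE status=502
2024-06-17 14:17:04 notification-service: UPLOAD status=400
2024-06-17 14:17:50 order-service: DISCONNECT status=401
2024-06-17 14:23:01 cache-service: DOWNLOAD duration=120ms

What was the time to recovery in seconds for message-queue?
200

To calculate recovery time:

1. Find ERROR event for message-queue: 2024-06-17 14:09:00
2. Find next SUCCESS event for message-queue: 2024-06-17 14:12:20
3. Recovery time: 2024-06-17 14:12:20 - 2024-06-17 14:09:00 = 200 seconds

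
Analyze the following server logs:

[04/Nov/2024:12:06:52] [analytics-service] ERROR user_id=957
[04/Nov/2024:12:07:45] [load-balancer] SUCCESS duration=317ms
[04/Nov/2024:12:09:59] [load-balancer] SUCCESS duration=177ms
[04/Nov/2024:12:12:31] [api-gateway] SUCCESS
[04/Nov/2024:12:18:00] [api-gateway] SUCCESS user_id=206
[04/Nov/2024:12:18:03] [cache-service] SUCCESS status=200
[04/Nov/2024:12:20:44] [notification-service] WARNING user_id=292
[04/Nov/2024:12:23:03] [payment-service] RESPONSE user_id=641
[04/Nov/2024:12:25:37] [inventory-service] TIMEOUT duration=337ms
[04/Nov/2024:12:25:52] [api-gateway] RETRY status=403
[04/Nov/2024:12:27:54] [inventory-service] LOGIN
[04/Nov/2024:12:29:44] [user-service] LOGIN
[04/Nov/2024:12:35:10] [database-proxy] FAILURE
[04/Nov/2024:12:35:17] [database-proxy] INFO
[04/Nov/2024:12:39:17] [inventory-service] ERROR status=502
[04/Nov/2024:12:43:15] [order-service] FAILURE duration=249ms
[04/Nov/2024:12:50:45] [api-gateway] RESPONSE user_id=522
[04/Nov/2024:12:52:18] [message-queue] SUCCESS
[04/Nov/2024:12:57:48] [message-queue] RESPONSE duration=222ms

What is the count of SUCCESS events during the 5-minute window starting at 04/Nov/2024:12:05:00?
2

To count events in the time window:

1. Window boundaries: 04/Nov/2024:12:05:00 to 04/Nov/2024:12:10:00
2. Filter for SUCCESS events within this window
3. Count matching events: 2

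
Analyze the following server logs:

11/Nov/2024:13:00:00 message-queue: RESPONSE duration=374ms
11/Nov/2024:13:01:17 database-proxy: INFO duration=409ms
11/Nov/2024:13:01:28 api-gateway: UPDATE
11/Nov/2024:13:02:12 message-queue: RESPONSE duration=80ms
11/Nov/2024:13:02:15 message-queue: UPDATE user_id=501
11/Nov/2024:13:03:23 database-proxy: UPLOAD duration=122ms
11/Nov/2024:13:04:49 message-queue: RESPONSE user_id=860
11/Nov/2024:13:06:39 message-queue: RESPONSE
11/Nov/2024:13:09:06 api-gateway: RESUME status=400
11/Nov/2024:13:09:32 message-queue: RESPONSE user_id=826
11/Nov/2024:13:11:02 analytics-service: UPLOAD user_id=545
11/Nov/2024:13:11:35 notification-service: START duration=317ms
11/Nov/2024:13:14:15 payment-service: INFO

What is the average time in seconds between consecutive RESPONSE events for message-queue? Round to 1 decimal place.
143.0

To calculate average interval:

1. Find all RESPONSE events for message-queue in order
2. Calculate time gaps between consecutive events
3. Compute mean of gaps: 572 / 4 = 143.0 seconds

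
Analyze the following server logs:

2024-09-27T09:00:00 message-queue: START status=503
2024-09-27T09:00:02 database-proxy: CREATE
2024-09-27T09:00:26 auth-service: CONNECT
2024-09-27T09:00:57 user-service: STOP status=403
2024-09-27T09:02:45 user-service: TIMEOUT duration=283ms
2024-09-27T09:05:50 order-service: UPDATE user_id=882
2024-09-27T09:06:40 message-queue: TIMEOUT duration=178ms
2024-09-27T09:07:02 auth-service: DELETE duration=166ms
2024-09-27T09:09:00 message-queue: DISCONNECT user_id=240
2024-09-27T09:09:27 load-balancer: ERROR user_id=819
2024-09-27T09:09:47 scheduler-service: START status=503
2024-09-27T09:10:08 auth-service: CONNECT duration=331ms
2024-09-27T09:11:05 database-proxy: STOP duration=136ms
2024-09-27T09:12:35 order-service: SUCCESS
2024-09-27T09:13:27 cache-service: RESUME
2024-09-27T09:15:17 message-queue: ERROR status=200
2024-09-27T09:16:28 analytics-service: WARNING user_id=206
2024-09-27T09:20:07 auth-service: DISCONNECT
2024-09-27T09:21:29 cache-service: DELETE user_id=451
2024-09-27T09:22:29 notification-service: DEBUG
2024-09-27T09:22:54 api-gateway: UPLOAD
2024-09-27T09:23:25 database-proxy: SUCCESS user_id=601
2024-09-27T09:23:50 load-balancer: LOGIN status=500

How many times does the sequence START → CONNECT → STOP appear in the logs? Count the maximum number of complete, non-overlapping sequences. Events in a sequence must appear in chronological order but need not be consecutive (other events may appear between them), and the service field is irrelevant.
2

To count sequences:

1. Look for pattern: START → CONNECT → STOP
2. Greedily scan the log in chronological order, matching each sequence element in turn (ignoring service)
3. Each time the full pattern completes, increment the count and restart matching from the next event
4. Complete non-overlapping sequences found: 2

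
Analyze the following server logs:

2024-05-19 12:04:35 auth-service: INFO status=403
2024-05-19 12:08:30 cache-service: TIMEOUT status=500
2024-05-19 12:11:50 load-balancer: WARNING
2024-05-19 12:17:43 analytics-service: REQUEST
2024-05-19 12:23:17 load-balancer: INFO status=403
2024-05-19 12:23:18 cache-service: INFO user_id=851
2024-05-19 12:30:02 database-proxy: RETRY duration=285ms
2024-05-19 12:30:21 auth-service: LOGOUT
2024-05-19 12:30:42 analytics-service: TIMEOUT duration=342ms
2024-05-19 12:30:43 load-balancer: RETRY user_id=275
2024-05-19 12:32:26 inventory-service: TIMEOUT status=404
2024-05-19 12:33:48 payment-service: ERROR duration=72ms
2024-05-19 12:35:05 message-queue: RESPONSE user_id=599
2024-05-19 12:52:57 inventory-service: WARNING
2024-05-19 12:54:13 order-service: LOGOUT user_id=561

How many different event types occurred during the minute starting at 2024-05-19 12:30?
3

To count unique event types:

1. Filter events in the minute starting at 2024-05-19 12:30
2. Extract event types from matching entries
3. Count unique types: 3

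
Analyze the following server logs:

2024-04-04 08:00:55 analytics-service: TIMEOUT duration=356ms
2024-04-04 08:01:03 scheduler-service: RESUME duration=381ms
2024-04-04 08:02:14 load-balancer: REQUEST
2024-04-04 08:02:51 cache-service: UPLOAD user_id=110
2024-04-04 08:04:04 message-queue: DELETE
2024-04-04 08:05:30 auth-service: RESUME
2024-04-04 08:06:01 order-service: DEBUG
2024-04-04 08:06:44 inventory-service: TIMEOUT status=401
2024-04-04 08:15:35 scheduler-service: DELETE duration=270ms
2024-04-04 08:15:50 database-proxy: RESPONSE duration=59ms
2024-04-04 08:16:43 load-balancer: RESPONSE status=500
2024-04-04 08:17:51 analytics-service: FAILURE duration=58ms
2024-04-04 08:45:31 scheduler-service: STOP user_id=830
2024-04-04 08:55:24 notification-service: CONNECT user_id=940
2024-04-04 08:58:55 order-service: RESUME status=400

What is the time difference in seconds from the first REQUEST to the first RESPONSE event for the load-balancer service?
869

To find the time between events:

1. Locate the first REQUEST event for load-balancer: 2024-04-04 08:02:14
2. Locate the first RESPONSE event for load-balancer: 2024-04-04 08:16:43
3. Calculate the difference: 2024-04-04 08:16:43 - 2024-04-04 08:02:14 = 869 seconds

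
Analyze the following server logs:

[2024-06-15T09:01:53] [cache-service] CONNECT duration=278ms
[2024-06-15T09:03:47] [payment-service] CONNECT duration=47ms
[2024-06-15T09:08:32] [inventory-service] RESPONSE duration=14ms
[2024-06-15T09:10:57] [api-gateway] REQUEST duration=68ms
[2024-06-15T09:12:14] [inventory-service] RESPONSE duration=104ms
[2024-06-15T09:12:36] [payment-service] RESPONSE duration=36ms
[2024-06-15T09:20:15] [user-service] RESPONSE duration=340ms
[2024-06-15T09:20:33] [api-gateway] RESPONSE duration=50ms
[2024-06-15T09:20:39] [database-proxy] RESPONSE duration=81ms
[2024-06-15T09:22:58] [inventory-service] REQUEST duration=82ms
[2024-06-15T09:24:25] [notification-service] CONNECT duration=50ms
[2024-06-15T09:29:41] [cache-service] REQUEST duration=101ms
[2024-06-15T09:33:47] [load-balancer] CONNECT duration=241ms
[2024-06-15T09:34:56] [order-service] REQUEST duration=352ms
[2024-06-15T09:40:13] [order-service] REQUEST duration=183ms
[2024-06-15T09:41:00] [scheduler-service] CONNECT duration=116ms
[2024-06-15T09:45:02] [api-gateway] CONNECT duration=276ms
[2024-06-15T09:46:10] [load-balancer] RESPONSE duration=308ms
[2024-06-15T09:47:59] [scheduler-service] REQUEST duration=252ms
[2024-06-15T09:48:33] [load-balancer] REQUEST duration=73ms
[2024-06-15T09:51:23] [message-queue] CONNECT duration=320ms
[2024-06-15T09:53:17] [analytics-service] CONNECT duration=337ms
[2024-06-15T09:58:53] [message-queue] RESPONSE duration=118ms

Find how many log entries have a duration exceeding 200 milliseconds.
9

To count timeouts:

1. Threshold: 200ms
2. Extract duration from each log entry
3. Count entries where duration > 200
4. Timeout count: 9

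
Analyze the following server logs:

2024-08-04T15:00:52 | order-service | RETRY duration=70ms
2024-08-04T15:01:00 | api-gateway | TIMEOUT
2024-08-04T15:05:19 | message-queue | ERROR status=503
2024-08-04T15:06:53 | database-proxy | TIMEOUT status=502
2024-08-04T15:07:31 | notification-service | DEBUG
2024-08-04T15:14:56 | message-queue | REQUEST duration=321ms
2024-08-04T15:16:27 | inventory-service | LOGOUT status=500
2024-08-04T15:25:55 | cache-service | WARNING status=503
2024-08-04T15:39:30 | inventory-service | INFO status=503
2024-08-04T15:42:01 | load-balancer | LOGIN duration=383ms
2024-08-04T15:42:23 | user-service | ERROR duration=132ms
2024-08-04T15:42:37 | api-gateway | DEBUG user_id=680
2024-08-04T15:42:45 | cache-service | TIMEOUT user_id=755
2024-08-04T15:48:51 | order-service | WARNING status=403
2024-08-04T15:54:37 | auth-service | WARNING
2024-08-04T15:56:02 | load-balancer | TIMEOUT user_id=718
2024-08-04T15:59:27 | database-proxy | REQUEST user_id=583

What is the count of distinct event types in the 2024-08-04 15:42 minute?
4

To count unique event types:

1. Filter events in the minute starting at 2024-08-04 15:42
2. Extract event types from matching entries
3. Count unique types: 4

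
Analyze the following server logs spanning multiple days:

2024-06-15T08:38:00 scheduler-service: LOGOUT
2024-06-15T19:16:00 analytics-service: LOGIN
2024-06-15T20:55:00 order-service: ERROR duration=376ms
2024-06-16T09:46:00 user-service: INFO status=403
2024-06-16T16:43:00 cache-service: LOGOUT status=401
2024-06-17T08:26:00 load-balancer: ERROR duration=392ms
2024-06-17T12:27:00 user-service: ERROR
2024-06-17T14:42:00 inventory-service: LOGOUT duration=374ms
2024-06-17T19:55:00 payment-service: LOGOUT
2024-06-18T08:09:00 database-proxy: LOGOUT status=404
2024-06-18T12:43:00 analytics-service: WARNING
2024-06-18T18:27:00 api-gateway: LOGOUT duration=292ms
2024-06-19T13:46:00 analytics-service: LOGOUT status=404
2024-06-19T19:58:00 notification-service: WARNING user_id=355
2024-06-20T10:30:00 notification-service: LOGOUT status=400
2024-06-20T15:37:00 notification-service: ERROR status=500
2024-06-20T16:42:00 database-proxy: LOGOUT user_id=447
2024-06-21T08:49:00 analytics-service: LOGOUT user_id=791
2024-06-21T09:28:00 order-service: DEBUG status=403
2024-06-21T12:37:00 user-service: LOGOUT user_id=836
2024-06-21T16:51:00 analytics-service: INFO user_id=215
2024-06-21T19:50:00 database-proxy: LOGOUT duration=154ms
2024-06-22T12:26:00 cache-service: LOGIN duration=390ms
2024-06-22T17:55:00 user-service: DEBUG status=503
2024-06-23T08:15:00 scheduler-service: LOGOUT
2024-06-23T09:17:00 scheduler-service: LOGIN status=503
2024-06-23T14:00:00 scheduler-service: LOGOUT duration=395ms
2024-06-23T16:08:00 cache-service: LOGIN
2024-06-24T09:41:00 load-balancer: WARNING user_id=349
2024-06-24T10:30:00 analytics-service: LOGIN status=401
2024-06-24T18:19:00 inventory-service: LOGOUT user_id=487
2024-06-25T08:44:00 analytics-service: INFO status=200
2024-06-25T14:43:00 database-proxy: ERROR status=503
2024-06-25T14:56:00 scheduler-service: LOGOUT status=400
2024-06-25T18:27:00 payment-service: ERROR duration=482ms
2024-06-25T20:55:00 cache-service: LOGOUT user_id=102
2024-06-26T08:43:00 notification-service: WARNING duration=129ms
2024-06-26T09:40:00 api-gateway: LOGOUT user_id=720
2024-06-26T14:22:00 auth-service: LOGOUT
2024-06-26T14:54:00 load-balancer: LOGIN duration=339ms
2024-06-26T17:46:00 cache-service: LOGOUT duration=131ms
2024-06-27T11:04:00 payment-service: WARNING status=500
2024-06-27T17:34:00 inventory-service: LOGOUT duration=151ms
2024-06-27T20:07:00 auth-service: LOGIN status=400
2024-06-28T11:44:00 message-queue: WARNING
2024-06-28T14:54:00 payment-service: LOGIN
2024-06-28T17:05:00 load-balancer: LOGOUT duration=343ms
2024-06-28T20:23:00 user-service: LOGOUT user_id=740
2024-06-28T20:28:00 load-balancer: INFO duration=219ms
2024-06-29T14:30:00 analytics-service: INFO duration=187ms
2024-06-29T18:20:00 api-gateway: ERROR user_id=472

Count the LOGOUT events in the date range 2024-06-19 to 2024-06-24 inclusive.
9

To filter by date range:

1. Date range: 2024-06-19 through 2024-06-24, both dates inclusive
2. Filter for LOGOUT events whose date falls in this range
3. Count matching events: 9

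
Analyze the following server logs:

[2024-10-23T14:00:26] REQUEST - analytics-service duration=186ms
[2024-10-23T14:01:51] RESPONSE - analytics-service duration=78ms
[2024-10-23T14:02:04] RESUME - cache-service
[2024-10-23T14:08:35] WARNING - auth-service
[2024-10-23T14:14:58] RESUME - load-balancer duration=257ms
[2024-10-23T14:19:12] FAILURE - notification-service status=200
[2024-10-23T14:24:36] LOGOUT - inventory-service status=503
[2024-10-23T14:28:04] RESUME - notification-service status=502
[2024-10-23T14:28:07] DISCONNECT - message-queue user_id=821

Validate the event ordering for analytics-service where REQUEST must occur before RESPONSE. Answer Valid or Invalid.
Valid

To validate ordering:

1. Required order: REQUEST → RESPONSE
2. Rule: REQUEST must occur before RESPONSE
3. Check actual order of events for analytics-service
4. Result: Valid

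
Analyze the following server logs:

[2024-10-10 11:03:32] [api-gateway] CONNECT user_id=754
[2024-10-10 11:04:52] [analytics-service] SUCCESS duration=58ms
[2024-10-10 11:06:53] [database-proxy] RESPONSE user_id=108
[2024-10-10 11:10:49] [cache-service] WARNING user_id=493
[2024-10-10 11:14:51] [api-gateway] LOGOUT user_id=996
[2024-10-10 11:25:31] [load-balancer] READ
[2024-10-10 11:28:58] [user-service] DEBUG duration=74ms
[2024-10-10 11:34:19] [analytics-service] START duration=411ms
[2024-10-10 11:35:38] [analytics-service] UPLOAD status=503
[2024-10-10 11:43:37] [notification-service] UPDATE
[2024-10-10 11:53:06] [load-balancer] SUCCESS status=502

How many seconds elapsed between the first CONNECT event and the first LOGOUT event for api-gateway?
679

To find the time between events:

1. Locate the first CONNECT event for api-gateway: 2024-10-10 11:03:32
2. Locate the first LOGOUT event for api-gateway: 2024-10-10 11:14:51
3. Calculate the difference: 2024-10-10 11:14:51 - 2024-10-10 11:03:32 = 679 seconds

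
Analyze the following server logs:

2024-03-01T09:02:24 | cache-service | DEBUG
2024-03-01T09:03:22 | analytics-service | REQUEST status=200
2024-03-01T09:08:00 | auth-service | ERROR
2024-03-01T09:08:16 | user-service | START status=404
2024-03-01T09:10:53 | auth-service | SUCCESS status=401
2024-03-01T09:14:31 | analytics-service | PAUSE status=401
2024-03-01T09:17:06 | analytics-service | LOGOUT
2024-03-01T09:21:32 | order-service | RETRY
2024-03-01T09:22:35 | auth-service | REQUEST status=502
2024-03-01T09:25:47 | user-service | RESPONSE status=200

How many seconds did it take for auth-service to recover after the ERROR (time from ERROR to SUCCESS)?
173

To calculate recovery time:

1. Find ERROR event for auth-service: 2024-03-01T09:08:00
2. Find next SUCCESS event for auth-service: 2024-03-01T09:10:53
3. Recovery time: 2024-03-01T09:10:53 - 2024-03-01T09:08:00 = 173 seconds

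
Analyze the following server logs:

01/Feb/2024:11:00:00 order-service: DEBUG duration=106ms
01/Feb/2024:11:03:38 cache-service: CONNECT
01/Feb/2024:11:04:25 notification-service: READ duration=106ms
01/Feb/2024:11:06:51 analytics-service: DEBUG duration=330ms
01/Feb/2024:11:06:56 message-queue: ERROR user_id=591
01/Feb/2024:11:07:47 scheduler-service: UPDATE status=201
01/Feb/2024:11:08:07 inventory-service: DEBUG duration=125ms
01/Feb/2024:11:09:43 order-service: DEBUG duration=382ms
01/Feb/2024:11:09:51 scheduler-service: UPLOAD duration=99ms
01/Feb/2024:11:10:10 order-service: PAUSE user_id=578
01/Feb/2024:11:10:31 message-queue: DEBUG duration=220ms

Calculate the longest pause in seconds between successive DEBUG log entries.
411

To find the longest gap:

1. Extract all DEBUG events in chronological order
2. Calculate time differences between consecutive events
3. Find the maximum difference
4. Longest gap: 411 seconds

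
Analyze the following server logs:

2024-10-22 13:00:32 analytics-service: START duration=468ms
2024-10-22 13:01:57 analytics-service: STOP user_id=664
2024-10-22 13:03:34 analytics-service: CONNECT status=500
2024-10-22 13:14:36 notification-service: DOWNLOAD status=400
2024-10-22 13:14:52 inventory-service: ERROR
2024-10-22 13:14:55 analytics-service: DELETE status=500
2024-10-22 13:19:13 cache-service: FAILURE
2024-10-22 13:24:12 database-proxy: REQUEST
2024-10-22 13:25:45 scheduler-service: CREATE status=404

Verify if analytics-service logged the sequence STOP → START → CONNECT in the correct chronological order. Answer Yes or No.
No

To verify sequence order:

1. Find all events in sequence STOP → START → CONNECT for analytics-service
2. Extract their timestamps
3. Check if timestamps are in ascending order
4. Result: No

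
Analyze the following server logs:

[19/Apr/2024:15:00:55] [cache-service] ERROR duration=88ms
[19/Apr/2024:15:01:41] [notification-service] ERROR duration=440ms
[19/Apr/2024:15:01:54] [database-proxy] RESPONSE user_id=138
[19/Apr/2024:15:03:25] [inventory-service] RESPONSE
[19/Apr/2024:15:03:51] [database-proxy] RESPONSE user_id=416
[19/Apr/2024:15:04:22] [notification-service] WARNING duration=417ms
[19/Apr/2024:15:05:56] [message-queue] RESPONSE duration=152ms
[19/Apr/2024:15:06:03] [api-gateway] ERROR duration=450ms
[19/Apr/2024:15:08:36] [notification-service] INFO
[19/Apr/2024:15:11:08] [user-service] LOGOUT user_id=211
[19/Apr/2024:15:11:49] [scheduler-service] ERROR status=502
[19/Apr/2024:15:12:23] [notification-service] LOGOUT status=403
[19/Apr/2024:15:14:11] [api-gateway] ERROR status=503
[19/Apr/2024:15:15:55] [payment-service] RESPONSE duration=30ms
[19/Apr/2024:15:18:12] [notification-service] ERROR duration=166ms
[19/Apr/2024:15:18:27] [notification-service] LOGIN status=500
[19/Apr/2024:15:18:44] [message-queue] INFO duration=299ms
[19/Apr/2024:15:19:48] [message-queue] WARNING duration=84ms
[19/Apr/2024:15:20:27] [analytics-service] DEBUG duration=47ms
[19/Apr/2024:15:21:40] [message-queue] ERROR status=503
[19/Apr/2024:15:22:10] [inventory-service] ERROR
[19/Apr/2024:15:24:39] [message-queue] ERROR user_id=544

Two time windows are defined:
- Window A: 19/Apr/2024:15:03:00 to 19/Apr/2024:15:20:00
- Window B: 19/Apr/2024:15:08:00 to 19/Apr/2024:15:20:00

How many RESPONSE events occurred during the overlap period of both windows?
1

To find overlap events:

1. Window A: 19/Apr/2024:15:03:00 to 19/Apr/2024:15:20:00
2. Window B: 19/Apr/2024:15:08:00 to 19/Apr/2024:15:20:00
3. Overlap period: 19/Apr/2024:15:08:00 to 19/Apr/2024:15:20:00
4. Count RESPONSE events in overlap: 1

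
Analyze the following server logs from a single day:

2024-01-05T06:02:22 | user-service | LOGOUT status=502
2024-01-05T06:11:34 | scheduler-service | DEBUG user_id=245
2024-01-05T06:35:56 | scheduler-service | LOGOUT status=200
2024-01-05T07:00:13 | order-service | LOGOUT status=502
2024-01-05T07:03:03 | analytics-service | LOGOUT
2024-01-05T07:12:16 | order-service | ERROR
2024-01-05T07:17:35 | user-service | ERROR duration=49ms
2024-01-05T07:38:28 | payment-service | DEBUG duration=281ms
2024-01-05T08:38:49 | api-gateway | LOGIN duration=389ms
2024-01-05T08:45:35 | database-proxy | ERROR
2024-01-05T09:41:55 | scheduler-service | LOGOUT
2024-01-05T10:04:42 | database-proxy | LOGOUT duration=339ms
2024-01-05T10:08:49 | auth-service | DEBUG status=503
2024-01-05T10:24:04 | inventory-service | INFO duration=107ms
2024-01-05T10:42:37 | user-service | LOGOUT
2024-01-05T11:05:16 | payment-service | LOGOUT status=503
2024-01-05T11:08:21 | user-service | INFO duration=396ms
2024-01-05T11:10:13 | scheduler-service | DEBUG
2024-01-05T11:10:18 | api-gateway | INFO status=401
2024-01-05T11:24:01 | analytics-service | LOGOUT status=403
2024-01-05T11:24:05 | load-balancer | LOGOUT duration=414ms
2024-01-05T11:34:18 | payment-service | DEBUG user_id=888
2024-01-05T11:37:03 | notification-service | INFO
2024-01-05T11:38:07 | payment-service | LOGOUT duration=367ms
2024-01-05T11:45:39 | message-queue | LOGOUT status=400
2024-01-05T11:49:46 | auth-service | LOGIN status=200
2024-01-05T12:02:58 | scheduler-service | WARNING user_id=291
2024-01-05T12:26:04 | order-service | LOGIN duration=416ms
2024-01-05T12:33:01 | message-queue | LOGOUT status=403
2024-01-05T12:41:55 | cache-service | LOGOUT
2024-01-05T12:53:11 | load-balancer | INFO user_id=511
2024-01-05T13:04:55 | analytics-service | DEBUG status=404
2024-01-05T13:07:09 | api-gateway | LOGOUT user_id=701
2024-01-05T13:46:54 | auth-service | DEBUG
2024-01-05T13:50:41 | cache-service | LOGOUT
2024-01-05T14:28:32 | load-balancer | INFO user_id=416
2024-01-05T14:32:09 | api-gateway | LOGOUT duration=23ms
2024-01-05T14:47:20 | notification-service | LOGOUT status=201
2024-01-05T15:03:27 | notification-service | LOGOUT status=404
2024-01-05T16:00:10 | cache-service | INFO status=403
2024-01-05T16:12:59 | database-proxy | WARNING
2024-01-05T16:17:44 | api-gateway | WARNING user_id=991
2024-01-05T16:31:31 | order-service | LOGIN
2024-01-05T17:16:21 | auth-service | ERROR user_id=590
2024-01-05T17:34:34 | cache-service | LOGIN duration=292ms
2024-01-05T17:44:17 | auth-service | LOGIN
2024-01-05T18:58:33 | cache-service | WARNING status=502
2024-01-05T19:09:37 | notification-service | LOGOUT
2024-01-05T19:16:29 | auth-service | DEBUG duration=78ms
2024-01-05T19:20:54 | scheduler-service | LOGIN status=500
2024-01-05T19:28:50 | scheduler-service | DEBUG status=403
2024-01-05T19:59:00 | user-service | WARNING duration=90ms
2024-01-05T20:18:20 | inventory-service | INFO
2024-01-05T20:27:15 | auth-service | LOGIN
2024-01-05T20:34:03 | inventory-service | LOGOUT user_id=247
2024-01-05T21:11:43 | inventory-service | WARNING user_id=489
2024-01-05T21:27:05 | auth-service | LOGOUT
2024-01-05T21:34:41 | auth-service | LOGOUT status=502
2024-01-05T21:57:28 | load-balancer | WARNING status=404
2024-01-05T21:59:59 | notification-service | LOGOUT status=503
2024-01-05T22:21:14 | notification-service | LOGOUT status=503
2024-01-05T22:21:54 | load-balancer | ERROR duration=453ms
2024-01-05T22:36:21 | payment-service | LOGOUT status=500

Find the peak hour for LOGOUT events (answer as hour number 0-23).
11

To find the peak hour:

1. Group all LOGOUT events by hour
2. Count events in each hour
3. Find hour with maximum count
4. Peak hour: 11 (with 5 events)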